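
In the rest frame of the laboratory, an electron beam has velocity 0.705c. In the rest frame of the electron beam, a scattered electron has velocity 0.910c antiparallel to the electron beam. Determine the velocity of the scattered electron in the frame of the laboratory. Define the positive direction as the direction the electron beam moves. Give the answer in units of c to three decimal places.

-0.572c

With v = 0.705 and u' = -0.910 (in units of c),
u = (u' + v)/(1 + u'v/c²):
u = (-0.910 + 0.705) / (1 + (-0.910)·0.705) = -0.2050/0.3584 = -0.5719
(Galilean addition would give -0.205c.)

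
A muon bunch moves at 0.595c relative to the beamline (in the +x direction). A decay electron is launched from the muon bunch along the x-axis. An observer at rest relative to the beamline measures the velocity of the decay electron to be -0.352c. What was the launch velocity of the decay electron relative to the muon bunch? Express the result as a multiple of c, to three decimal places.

-0.783c

Invert the composition law: u' = (u − v)/(1 − uv/c²).
u' = (-0.352 − 0.595) / (1 − (-0.352)(0.595)) = -0.9470/1.2094 = -0.7830.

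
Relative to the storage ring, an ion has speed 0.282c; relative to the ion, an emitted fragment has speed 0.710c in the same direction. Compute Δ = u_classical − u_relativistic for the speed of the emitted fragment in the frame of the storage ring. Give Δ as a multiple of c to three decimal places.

Galilean: u_cl = 0.710 + 0.282 = 0.9920.
Relativistic: u_rel = (0.710 + 0.282) / (1 + 0.710·0.282) = 0.9920/1.2002 = 0.8265.
Δ = 0.9920 − 0.8265 = 0.1655.

Δ = 0.165c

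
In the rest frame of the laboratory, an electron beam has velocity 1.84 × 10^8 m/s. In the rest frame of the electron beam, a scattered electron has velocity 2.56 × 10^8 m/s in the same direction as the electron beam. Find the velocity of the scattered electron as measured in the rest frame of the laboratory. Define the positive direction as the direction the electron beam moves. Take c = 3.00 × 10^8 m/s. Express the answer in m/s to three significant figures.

In units of c (dividing by 3.00 × 10^8 m/s): v = 0.613, u' = 0.853.
u = (u' + v)/(1 + u'v/c²):
u = (0.853 + 0.613) / (1 + 0.853·0.613) = 1.4667/1.5234 = 0.9628
(Galilean addition would give +1.467c, exceeding c.)
Converting back: u = 0.9628 × 3.00 × 10^8 m/s.

2.89 × 10^8 m/s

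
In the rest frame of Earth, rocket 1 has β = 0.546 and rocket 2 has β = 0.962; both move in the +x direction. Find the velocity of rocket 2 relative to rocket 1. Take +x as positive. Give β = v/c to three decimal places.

β_A = 0.546, β_B = 0.962.
Transform to A's frame with the inverse velocity-addition law: u' = (u − v)/(1 − uv/c²), taking u = β_B and v = β_A.
u' = (0.962 − 0.546) / (1 − (0.546)(0.962)) = 0.4160/0.4747 = 0.8763.

β = +0.876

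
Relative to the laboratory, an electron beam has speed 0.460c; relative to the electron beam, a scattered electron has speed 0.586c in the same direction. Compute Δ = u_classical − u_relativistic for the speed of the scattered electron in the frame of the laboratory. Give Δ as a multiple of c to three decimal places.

Galilean: u_cl = 0.586 + 0.460 = 1.0460.
Relativistic: u_rel = (0.586 + 0.460) / (1 + 0.586·0.460) = 1.0460/1.2696 = 0.8239.
Δ = 1.0460 − 0.8239 = 0.2221.
(The classical prediction exceeds c; the relativistic result does not.)

Δ = 0.222c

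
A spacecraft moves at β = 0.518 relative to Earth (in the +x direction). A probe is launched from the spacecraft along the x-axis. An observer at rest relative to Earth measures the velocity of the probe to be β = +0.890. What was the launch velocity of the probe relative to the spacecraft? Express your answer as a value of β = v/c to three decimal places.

Invert the composition law: u' = (u − v)/(1 − uv/c²).
u' = (0.890 − 0.518) / (1 − (0.890)(0.518)) = 0.3720/0.5390 = 0.6902.

β = +0.690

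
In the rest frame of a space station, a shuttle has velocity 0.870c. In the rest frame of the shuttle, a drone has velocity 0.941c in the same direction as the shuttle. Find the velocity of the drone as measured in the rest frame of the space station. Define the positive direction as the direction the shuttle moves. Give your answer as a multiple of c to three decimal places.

0.996c

With v = 0.870 and u' = 0.941 (in units of c),
u = (u' + v)/(1 + u'v/c²):
u = (0.941 + 0.870) / (1 + 0.941·0.870) = 1.8110/1.8187 = 0.9958
(Galilean addition would give +1.811c, exceeding c.)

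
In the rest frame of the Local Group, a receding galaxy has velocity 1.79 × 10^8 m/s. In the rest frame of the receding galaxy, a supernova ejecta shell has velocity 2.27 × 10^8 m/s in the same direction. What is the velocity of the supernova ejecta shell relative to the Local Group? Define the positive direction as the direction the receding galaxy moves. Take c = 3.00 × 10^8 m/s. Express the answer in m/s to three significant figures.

In units of c (dividing by 3.00 × 10^8 m/s): v = 0.597, u' = 0.757.
u = (u' + v)/(1 + u'v/c²):
u = (0.757 + 0.597) / (1 + 0.757·0.597) = 1.3533/1.4515 = 0.9324
(Galilean addition would give +1.353c, exceeding c.)
Converting back: u = 0.9324 × 3.00 × 10^8 m/s.

2.80 × 10^8 m/s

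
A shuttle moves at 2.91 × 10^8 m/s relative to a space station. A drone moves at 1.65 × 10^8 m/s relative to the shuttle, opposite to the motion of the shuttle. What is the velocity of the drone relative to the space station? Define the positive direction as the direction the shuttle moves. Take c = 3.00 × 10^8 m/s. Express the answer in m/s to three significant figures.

+2.70 × 10^8 m/s

In units of c (dividing by 3.00 × 10^8 m/s): v = 0.970, u' = -0.550.
u = (u' + v)/(1 + u'v/c²):
u = (-0.550 + 0.970) / (1 + (-0.550)·0.970) = 0.4200/0.4665 = 0.9003
(Galilean addition would give +0.420c.)
Converting back: u = 0.9003 × 3.00 × 10^8 m/s.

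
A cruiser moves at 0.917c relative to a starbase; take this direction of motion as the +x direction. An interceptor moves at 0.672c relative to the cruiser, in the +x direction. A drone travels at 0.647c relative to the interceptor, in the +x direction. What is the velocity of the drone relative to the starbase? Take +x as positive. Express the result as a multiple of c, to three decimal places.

0.996c

Apply u = (u' + v)/(1 + u'v/c²) successively, working outward toward the starbase.
Start: velocity of the cruiser relative to the starbase = 0.9170c.
Compose with the interceptor (u' = 0.672 in the cruiser frame): u_1 = (0.672 + 0.917) / (1 + 0.672·0.917) = 1.5890/1.6162 = 0.9832.
Compose with the drone (u' = 0.647 in the interceptor frame): u_2 = (0.647 + 0.983) / (1 + 0.647·0.983) = 1.6302/1.6361 = 0.9964.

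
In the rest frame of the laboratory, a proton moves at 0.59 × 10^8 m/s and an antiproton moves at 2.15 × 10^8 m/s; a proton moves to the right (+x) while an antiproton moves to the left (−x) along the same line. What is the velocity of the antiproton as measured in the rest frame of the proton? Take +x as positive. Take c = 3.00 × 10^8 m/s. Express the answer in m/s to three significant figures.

-2.40 × 10^8 m/s

β_A = 0.197, β_B = -0.717 (dividing each by c = 3.00 × 10^8 m/s).
Transform to A's frame with the inverse velocity-addition law: u' = (u − v)/(1 − uv/c²), taking u = β_B and v = β_A.
u' = (-0.717 − 0.197) / (1 − (0.197)(-0.717)) = -0.9133/1.1409 = -0.8005.
u' = -0.8005 × 3.00 × 10^8 m/s.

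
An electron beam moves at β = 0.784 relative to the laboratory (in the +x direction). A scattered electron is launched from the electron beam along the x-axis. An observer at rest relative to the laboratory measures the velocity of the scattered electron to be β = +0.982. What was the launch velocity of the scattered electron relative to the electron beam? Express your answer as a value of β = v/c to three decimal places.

Invert the composition law: u' = (u − v)/(1 − uv/c²).
u' = (0.982 − 0.784) / (1 − (0.982)(0.784)) = 0.1980/0.2301 = 0.8605.

β = +0.860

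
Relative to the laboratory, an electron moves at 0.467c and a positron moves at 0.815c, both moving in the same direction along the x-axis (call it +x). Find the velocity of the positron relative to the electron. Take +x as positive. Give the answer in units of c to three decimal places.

β_A = 0.467, β_B = 0.815.
Transform to A's frame with the inverse velocity-addition law: u' = (u − v)/(1 − uv/c²), taking u = β_B and v = β_A.
u' = (0.815 − 0.467) / (1 − (0.467)(0.815)) = 0.3480/0.6194 = 0.5618.

+0.562c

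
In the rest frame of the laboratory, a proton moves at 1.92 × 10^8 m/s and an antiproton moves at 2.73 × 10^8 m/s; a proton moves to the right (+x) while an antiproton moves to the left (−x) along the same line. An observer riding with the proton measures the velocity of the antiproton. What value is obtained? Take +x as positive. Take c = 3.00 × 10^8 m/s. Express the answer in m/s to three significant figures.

β_A = 0.640, β_B = -0.910 (dividing each by c = 3.00 × 10^8 m/s).
Transform to A's frame with the inverse velocity-addition law: u' = (u − v)/(1 − uv/c²), taking u = β_B and v = β_A.
u' = (-0.910 − 0.640) / (1 − (0.640)(-0.910)) = -1.5500/1.5824 = -0.9795.
u' = -0.9795 × 3.00 × 10^8 m/s.

-2.94 × 10^8 m/s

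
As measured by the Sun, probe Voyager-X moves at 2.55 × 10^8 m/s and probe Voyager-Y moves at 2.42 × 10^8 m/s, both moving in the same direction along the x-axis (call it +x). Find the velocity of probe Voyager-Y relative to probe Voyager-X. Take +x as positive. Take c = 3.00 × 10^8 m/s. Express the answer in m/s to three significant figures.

β_A = 0.850, β_B = 0.807 (dividing each by c = 3.00 × 10^8 m/s).
Transform to A's frame with the inverse velocity-addition law: u' = (u − v)/(1 − uv/c²), taking u = β_B and v = β_A.
u' = (0.807 − 0.850) / (1 − (0.850)(0.807)) = -0.0433/0.3143 = -0.1379.
u' = -0.1379 × 3.00 × 10^8 m/s.

-4.14 × 10^7 m/s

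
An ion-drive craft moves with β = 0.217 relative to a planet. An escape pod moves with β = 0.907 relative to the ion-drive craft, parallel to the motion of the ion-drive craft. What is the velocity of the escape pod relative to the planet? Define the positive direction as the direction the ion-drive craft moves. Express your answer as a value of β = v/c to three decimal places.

β = 0.939

With v = 0.217 and u' = 0.907 (in units of c),
u = (u' + v)/(1 + u'v/c²):
u = (0.907 + 0.217) / (1 + 0.907·0.217) = 1.1240/1.1968 = 0.9392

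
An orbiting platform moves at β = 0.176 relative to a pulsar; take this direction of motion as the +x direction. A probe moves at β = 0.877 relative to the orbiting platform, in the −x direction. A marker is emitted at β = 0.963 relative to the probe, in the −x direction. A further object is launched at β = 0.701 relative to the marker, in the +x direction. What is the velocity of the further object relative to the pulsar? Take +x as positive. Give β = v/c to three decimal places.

β = -0.980

Apply u = (u' + v)/(1 + u'v/c²) successively, working outward toward the pulsar.
Start: velocity of the orbiting platform relative to the pulsar = 0.1760c.
Compose with the probe (u' = -0.877 in the orbiting platform frame): u_1 = (-0.877 + 0.176) / (1 + (-0.877)·0.176) = -0.7010/0.8456 = -0.8290.
Compose with the marker (u' = -0.963 in the probe frame): u_2 = (-0.963 + (-0.829)) / (1 + (-0.963)·(-0.829)) = -1.7920/1.7983 = -0.9965.
Compose with the further object (u' = 0.701 in the marker frame): u_3 = (0.701 + (-0.996)) / (1 + 0.701·(-0.996)) = -0.2955/0.3015 = -0.9801.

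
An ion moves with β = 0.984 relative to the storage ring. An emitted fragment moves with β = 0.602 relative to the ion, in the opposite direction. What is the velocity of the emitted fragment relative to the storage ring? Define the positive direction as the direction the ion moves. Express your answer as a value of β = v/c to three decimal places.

With v = 0.984 and u' = -0.602 (in units of c),
u = (u' + v)/(1 + u'v/c²):
u = (-0.602 + 0.984) / (1 + (-0.602)·0.984) = 0.3820/0.4076 = 0.9371
(Galilean addition would give +0.382c.)

β = +0.937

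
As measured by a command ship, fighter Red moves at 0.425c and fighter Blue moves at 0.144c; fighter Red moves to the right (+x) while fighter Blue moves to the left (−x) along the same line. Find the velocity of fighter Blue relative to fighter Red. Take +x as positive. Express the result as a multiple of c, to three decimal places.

-0.536c

β_A = 0.425, β_B = -0.144.
Transform to A's frame with the inverse velocity-addition law: u' = (u − v)/(1 − uv/c²), taking u = β_B and v = β_A.
u' = (-0.144 − 0.425) / (1 − (0.425)(-0.144)) = -0.5690/1.0612 = -0.5362.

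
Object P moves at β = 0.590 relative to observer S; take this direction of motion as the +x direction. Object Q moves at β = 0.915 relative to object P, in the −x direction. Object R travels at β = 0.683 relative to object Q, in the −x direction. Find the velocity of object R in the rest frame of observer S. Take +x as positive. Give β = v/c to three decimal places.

β = -0.937

Apply u = (u' + v)/(1 + u'v/c²) successively, working outward toward observer S.
Start: velocity of object P relative to observer S = 0.5900c.
Compose with object Q (u' = -0.915 in object P frame): u_1 = (-0.915 + 0.590) / (1 + (-0.915)·0.590) = -0.3250/0.4602 = -0.7063.
Compose with object R (u' = -0.683 in object Q frame): u_2 = (-0.683 + (-0.706)) / (1 + (-0.683)·(-0.706)) = -1.3893/1.4824 = -0.9372.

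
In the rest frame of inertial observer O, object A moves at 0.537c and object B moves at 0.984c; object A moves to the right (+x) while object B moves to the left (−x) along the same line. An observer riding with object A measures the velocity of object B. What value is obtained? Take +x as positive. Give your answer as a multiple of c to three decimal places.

β_A = 0.537, β_B = -0.984.
Transform to A's frame with the inverse velocity-addition law: u' = (u − v)/(1 − uv/c²), taking u = β_B and v = β_A.
u' = (-0.984 − 0.537) / (1 − (0.537)(-0.984)) = -1.5210/1.5284 = -0.9952.

-0.995c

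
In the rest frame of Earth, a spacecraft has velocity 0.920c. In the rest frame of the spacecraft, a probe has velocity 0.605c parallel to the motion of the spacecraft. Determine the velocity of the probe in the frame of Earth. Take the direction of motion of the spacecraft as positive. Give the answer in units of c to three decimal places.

With v = 0.920 and u' = 0.605 (in units of c),
u = (u' + v)/(1 + u'v/c²):
u = (0.605 + 0.920) / (1 + 0.605·0.920) = 1.5250/1.5566 = 0.9797

0.980c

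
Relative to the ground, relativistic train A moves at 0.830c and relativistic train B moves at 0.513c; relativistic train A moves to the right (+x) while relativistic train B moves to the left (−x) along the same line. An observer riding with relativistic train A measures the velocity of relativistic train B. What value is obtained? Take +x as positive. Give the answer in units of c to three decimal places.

β_A = 0.830, β_B = -0.513.
Transform to A's frame with the inverse velocity-addition law: u' = (u − v)/(1 − uv/c²), taking u = β_B and v = β_A.
u' = (-0.513 − 0.830) / (1 − (0.830)(-0.513)) = -1.3430/1.4258 = -0.9419.

-0.942c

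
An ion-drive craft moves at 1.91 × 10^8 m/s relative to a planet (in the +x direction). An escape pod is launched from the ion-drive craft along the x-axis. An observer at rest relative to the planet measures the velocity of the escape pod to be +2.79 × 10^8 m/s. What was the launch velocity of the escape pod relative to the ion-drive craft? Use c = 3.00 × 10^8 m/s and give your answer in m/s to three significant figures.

v = 0.637c, u = 0.930c.
Invert the composition law: u' = (u − v)/(1 − uv/c²).
u' = (0.930 − 0.637) / (1 − (0.930)(0.637)) = 0.2933/0.4079 = 0.7191.
u' = 0.7191 × 3.00 × 10^8 m/s.

+2.16 × 10^8 m/s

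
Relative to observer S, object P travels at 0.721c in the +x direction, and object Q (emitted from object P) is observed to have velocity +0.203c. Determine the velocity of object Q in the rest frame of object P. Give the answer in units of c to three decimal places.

-0.607c

Invert the composition law: u' = (u − v)/(1 − uv/c²).
u' = (0.203 − 0.721) / (1 − (0.203)(0.721)) = -0.5180/0.8536 = -0.6068.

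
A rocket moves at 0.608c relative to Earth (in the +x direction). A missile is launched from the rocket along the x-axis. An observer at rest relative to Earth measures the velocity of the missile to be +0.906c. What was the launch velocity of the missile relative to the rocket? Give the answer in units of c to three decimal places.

Invert the composition law: u' = (u − v)/(1 − uv/c²).
u' = (0.906 − 0.608) / (1 − (0.906)(0.608)) = 0.2980/0.4492 = 0.6635.

+0.663c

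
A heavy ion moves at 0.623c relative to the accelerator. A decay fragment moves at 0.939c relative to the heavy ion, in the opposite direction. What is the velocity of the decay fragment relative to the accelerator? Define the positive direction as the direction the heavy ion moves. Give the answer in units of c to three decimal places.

With v = 0.623 and u' = -0.939 (in units of c),
u = (u' + v)/(1 + u'v/c²):
u = (-0.939 + 0.623) / (1 + (-0.939)·0.623) = -0.3160/0.4150 = -0.7614
(Galilean addition would give -0.316c.)

-0.761c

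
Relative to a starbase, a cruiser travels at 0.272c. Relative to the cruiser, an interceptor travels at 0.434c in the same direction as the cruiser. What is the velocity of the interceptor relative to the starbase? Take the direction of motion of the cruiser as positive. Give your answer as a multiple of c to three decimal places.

0.631c

With v = 0.272 and u' = 0.434 (in units of c),
u = (u' + v)/(1 + u'v/c²):
u = (0.434 + 0.272) / (1 + 0.434·0.272) = 0.7060/1.1180 = 0.6315
(Galilean addition would give +0.706c.)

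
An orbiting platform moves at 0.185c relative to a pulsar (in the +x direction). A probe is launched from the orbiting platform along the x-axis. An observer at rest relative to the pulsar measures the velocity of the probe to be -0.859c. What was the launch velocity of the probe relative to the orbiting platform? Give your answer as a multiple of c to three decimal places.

Invert the composition law: u' = (u − v)/(1 − uv/c²).
u' = (-0.859 − 0.185) / (1 − (-0.859)(0.185)) = -1.0440/1.1589 = -0.9008.

-0.901c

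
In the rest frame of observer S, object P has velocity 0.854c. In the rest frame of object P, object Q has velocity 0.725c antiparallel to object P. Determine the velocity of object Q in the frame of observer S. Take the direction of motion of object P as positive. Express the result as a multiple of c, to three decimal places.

+0.339c

With v = 0.854 and u' = -0.725 (in units of c),
u = (u' + v)/(1 + u'v/c²):
u = (-0.725 + 0.854) / (1 + (-0.725)·0.854) = 0.1290/0.3809 = 0.3387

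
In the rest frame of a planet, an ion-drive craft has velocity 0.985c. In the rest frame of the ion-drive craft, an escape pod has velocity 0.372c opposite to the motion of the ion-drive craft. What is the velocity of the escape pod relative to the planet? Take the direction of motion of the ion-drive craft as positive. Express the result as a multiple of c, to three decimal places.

+0.968c

With v = 0.985 and u' = -0.372 (in units of c),
u = (u' + v)/(1 + u'v/c²):
u = (-0.372 + 0.985) / (1 + (-0.372)·0.985) = 0.6130/0.6336 = 0.9675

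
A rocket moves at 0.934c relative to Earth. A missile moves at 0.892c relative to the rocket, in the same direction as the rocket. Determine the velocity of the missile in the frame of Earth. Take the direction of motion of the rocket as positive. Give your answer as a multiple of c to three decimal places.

0.996c

With v = 0.934 and u' = 0.892 (in units of c),
u = (u' + v)/(1 + u'v/c²):
u = (0.892 + 0.934) / (1 + 0.892·0.934) = 1.8260/1.8331 = 0.9961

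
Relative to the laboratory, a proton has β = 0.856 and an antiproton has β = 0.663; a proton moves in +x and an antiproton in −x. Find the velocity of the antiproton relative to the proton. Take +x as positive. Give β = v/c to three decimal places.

β = -0.969

β_A = 0.856, β_B = -0.663.
Transform to A's frame with the inverse velocity-addition law: u' = (u − v)/(1 − uv/c²), taking u = β_B and v = β_A.
u' = (-0.663 − 0.856) / (1 − (0.856)(-0.663)) = -1.5190/1.5675 = -0.9690.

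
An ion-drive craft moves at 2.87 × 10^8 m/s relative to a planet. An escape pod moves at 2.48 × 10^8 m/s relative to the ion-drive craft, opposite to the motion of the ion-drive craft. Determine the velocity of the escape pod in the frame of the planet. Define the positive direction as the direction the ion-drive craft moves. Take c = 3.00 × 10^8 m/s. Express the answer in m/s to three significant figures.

+1.86 × 10^8 m/s

In units of c (dividing by 3.00 × 10^8 m/s): v = 0.957, u' = -0.827.
u = (u' + v)/(1 + u'v/c²):
u = (-0.827 + 0.957) / (1 + (-0.827)·0.957) = 0.1300/0.2092 = 0.6215
Converting back: u = 0.6215 × 3.00 × 10^8 m/s.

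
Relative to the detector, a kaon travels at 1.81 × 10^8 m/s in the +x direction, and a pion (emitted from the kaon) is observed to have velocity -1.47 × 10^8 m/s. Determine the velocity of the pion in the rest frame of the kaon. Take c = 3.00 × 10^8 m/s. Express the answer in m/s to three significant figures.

-2.53 × 10^8 m/s

v = 0.603c, u = -0.490c.
Invert the composition law: u' = (u − v)/(1 − uv/c²).
u' = (-0.490 − 0.603) / (1 − (-0.490)(0.603)) = -1.0933/1.2956 = -0.8439.
u' = -0.8439 × 3.00 × 10^8 m/s.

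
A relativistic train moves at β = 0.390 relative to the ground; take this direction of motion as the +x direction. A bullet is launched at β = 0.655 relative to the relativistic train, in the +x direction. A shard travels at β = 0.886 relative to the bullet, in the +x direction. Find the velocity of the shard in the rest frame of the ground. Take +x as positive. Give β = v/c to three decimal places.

β = 0.989

Apply u = (u' + v)/(1 + u'v/c²) successively, working outward toward the ground.
Start: velocity of the relativistic train relative to the ground = 0.3900c.
Compose with the bullet (u' = 0.655 in the relativistic train frame): u_1 = (0.655 + 0.390) / (1 + 0.655·0.390) = 1.0450/1.2554 = 0.8324.
Compose with the shard (u' = 0.886 in the bullet frame): u_2 = (0.886 + 0.832) / (1 + 0.886·0.832) = 1.7184/1.7375 = 0.9890.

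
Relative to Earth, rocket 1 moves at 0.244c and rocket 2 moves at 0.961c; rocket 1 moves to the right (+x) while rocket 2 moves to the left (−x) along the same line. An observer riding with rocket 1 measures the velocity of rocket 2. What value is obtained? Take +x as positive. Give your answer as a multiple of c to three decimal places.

β_A = 0.244, β_B = -0.961.
Transform to A's frame with the inverse velocity-addition law: u' = (u − v)/(1 − uv/c²), taking u = β_B and v = β_A.
u' = (-0.961 − 0.244) / (1 − (0.244)(-0.961)) = -1.2050/1.2345 = -0.9761.

-0.976c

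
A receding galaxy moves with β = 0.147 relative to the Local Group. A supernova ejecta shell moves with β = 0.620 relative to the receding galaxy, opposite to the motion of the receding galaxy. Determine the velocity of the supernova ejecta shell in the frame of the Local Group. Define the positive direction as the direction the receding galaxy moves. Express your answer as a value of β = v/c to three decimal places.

β = -0.520

With v = 0.147 and u' = -0.620 (in units of c),
u = (u' + v)/(1 + u'v/c²):
u = (-0.620 + 0.147) / (1 + (-0.620)·0.147) = -0.4730/0.9089 = -0.5204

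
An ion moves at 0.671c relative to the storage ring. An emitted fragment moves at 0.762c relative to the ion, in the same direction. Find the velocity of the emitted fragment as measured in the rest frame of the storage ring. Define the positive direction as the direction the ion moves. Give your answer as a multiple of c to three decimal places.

With v = 0.671 and u' = 0.762 (in units of c),
u = (u' + v)/(1 + u'v/c²):
u = (0.762 + 0.671) / (1 + 0.762·0.671) = 1.4330/1.5113 = 0.9482
(Galilean addition would give +1.433c, exceeding c.)

0.948c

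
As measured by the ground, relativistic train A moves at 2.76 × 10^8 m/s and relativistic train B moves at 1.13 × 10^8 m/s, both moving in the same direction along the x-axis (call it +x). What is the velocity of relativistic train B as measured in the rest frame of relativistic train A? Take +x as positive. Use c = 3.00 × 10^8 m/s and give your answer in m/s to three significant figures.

β_A = 0.920, β_B = 0.377 (dividing each by c = 3.00 × 10^8 m/s).
Transform to A's frame with the inverse velocity-addition law: u' = (u − v)/(1 − uv/c²), taking u = β_B and v = β_A.
u' = (0.377 − 0.920) / (1 − (0.920)(0.377)) = -0.5433/0.6535 = -0.8315.
u' = -0.8315 × 3.00 × 10^8 m/s.

-2.49 × 10^8 m/s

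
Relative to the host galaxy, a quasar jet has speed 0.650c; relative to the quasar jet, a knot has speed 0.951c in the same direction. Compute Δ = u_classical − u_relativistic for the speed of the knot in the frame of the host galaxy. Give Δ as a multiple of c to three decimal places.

Galilean: u_cl = 0.951 + 0.650 = 1.6010.
Relativistic: u_rel = (0.951 + 0.650) / (1 + 0.951·0.650) = 1.6010/1.6181 = 0.9894.
Δ = 1.6010 − 0.9894 = 0.6116.
(The classical prediction exceeds c; the relativistic result does not.)

Δ = 0.612c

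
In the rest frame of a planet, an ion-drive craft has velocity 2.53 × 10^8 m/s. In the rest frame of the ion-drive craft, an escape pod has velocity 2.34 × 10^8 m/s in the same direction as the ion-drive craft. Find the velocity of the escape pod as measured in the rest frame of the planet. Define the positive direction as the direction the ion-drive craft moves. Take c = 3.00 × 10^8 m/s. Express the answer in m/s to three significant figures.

In units of c (dividing by 3.00 × 10^8 m/s): v = 0.843, u' = 0.780.
u = (u' + v)/(1 + u'v/c²):
u = (0.780 + 0.843) / (1 + 0.780·0.843) = 1.6233/1.6578 = 0.9792
(Galilean addition would give +1.623c, exceeding c.)
Converting back: u = 0.9792 × 3.00 × 10^8 m/s.

2.94 × 10^8 m/s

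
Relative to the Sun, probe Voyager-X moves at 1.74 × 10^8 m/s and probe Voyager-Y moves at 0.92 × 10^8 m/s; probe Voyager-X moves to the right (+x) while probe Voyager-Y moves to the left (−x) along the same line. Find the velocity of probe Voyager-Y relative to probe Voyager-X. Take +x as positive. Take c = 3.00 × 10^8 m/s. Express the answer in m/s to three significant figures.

β_A = 0.580, β_B = -0.307 (dividing each by c = 3.00 × 10^8 m/s).
Transform to A's frame with the inverse velocity-addition law: u' = (u − v)/(1 − uv/c²), taking u = β_B and v = β_A.
u' = (-0.307 − 0.580) / (1 − (0.580)(-0.307)) = -0.8867/1.1779 = -0.7528.
u' = -0.7528 × 3.00 × 10^8 m/s.

-2.26 × 10^8 m/s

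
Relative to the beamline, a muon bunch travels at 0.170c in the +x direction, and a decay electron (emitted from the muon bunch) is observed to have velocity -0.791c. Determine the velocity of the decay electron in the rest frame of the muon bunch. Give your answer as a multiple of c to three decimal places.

-0.847c

Invert the composition law: u' = (u − v)/(1 − uv/c²).
u' = (-0.791 − 0.170) / (1 − (-0.791)(0.170)) = -0.9610/1.1345 = -0.8471.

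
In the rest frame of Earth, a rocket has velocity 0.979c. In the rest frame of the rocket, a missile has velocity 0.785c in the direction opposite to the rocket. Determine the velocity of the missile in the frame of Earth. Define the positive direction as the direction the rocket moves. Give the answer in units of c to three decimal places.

+0.838c

With v = 0.979 and u' = -0.785 (in units of c),
u = (u' + v)/(1 + u'v/c²):
u = (-0.785 + 0.979) / (1 + (-0.785)·0.979) = 0.1940/0.2315 = 0.8381
(Galilean addition would give +0.194c.)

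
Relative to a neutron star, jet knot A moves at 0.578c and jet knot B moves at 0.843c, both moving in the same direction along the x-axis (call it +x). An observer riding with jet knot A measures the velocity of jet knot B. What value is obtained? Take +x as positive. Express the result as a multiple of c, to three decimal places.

β_A = 0.578, β_B = 0.843.
Transform to A's frame with the inverse velocity-addition law: u' = (u − v)/(1 − uv/c²), taking u = β_B and v = β_A.
u' = (0.843 − 0.578) / (1 − (0.578)(0.843)) = 0.2650/0.5127 = 0.5168.

+0.517c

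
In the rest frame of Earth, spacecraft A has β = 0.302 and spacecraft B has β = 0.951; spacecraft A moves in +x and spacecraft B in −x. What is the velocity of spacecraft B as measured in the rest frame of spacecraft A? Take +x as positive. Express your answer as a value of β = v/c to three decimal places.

β = -0.973

β_A = 0.302, β_B = -0.951.
Transform to A's frame with the inverse velocity-addition law: u' = (u − v)/(1 − uv/c²), taking u = β_B and v = β_A.
u' = (-0.951 − 0.302) / (1 − (0.302)(-0.951)) = -1.2530/1.2872 = -0.9734.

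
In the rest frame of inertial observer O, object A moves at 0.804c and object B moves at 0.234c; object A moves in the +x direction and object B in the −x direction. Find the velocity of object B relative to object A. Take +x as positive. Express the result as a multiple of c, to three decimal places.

β_A = 0.804, β_B = -0.234.
Transform to A's frame with the inverse velocity-addition law: u' = (u − v)/(1 − uv/c²), taking u = β_B and v = β_A.
u' = (-0.234 − 0.804) / (1 − (0.804)(-0.234)) = -1.0380/1.1881 = -0.8736.

-0.874c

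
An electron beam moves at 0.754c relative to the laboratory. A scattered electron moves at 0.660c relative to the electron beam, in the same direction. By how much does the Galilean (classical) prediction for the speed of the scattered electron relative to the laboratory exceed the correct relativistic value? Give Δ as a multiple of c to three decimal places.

Galilean: u_cl = 0.660 + 0.754 = 1.4140.
Relativistic: u_rel = (0.660 + 0.754) / (1 + 0.660·0.754) = 1.4140/1.4976 = 0.9442.
Δ = 1.4140 − 0.9442 = 0.4698.
(The classical prediction exceeds c; the relativistic result does not.)

Δ = 0.470c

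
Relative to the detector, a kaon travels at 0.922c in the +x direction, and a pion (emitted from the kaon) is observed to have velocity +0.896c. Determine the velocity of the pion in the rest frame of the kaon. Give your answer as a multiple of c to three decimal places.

Invert the composition law: u' = (u − v)/(1 − uv/c²).
u' = (0.896 − 0.922) / (1 − (0.896)(0.922)) = -0.0260/0.1739 = -0.1495.

-0.150c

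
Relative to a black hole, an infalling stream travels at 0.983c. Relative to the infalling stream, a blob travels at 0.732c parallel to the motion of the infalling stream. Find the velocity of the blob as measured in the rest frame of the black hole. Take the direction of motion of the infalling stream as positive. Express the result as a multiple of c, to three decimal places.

With v = 0.983 and u' = 0.732 (in units of c),
u = (u' + v)/(1 + u'v/c²):
u = (0.732 + 0.983) / (1 + 0.732·0.983) = 1.7150/1.7196 = 0.9974

0.997c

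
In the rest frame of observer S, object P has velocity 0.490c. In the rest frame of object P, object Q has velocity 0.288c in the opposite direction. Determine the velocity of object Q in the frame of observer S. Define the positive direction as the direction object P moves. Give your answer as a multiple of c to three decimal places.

With v = 0.490 and u' = -0.288 (in units of c),
u = (u' + v)/(1 + u'v/c²):
u = (-0.288 + 0.490) / (1 + (-0.288)·0.490) = 0.2020/0.8589 = 0.2352
(Galilean addition would give +0.202c.)

+0.235c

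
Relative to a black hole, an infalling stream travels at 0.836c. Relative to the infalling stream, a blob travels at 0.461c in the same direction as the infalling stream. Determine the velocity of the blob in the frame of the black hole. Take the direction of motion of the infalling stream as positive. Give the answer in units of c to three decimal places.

0.936c

With v = 0.836 and u' = 0.461 (in units of c),
u = (u' + v)/(1 + u'v/c²):
u = (0.461 + 0.836) / (1 + 0.461·0.836) = 1.2970/1.3854 = 0.9362
(Galilean addition would give +1.297c, exceeding c.)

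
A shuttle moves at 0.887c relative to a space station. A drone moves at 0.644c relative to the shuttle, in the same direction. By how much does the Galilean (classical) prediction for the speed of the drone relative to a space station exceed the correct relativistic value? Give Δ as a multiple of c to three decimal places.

Δ = 0.557c

Galilean: u_cl = 0.644 + 0.887 = 1.5310.
Relativistic: u_rel = (0.644 + 0.887) / (1 + 0.644·0.887) = 1.5310/1.5712 = 0.9744.
Δ = 1.5310 − 0.9744 = 0.5566.
(The classical prediction exceeds c; the relativistic result does not.)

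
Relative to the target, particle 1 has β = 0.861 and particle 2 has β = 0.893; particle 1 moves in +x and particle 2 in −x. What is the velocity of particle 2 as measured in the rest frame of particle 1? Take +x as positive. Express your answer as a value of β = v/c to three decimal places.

β = -0.992

β_A = 0.861, β_B = -0.893.
Transform to A's frame with the inverse velocity-addition law: u' = (u − v)/(1 − uv/c²), taking u = β_B and v = β_A.
u' = (-0.893 − 0.861) / (1 − (0.861)(-0.893)) = -1.7540/1.7689 = -0.9916.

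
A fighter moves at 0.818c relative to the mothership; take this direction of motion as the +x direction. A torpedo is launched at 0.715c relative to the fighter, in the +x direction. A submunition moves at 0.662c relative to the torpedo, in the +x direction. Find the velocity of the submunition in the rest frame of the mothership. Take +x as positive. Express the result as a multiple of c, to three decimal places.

Apply u = (u' + v)/(1 + u'v/c²) successively, working outward toward the mothership.
Start: velocity of the fighter relative to the mothership = 0.8180c.
Compose with the torpedo (u' = 0.715 in the fighter frame): u_1 = (0.715 + 0.818) / (1 + 0.715·0.818) = 1.5330/1.5849 = 0.9673.
Compose with the submunition (u' = 0.662 in the torpedo frame): u_2 = (0.662 + 0.967) / (1 + 0.662·0.967) = 1.6293/1.6403 = 0.9933.

0.993c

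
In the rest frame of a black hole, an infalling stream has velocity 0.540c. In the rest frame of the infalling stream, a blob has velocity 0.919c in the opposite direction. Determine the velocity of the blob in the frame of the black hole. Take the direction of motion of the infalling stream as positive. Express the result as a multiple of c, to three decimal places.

-0.752c

With v = 0.540 and u' = -0.919 (in units of c),
u = (u' + v)/(1 + u'v/c²):
u = (-0.919 + 0.540) / (1 + (-0.919)·0.540) = -0.3790/0.5037 = -0.7524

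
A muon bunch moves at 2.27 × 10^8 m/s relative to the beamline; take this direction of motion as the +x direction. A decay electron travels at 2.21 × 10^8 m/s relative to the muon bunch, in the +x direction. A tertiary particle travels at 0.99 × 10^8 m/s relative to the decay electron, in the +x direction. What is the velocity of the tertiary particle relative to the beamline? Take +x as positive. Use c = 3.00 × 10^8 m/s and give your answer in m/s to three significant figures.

Apply u = (u' + v)/(1 + u'v/c²) successively, working outward toward the beamline.
(Dividing each given speed by c = 3.00 × 10^8 m/s to work in units of c.)
Start: velocity of the muon bunch relative to the beamline = 0.7567c.
Compose with the decay electron (u' = 0.737 in the muon bunch frame): u_1 = (0.737 + 0.757) / (1 + 0.737·0.757) = 1.4933/1.5574 = 0.9589.
Compose with the tertiary particle (u' = 0.330 in the decay electron frame): u_2 = (0.330 + 0.959) / (1 + 0.330·0.959) = 1.2889/1.3164 = 0.9791.
So u = 0.9791 × 3.00 × 10^8 m/s.

2.94 × 10^8 m/s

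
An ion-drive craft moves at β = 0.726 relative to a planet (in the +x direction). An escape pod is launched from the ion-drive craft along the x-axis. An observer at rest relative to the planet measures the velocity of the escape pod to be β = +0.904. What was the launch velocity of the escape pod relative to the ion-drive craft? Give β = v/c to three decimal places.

β = +0.518

Invert the composition law: u' = (u − v)/(1 − uv/c²).
u' = (0.904 − 0.726) / (1 − (0.904)(0.726)) = 0.1780/0.3437 = 0.5179.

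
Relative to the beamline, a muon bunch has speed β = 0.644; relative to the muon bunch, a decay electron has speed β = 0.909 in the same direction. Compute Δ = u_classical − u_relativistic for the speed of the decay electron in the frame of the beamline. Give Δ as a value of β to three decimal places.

Δ = 0.573

Galilean: u_cl = 0.909 + 0.644 = 1.5530.
Relativistic: u_rel = (0.909 + 0.644) / (1 + 0.909·0.644) = 1.5530/1.5854 = 0.9796.
Δ = 1.5530 − 0.9796 = 0.5734.
(The classical prediction exceeds c; the relativistic result does not.)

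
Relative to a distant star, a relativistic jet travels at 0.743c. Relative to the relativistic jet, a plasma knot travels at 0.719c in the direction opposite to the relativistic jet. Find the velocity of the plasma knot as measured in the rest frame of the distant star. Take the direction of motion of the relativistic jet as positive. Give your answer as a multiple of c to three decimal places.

+0.052c

With v = 0.743 and u' = -0.719 (in units of c),
u = (u' + v)/(1 + u'v/c²):
u = (-0.719 + 0.743) / (1 + (-0.719)·0.743) = 0.0240/0.4658 = 0.0515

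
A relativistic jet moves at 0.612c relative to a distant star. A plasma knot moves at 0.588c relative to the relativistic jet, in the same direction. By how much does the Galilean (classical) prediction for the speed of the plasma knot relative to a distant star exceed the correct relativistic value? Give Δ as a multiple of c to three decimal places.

Galilean: u_cl = 0.588 + 0.612 = 1.2000.
Relativistic: u_rel = (0.588 + 0.612) / (1 + 0.588·0.612) = 1.2000/1.3599 = 0.8824.
Δ = 1.2000 − 0.8824 = 0.3176.
(The classical prediction exceeds c; the relativistic result does not.)

Δ = 0.318c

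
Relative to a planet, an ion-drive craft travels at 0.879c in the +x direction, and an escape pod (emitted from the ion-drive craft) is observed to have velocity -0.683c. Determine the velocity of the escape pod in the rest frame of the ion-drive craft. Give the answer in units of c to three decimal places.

-0.976c

Invert the composition law: u' = (u − v)/(1 − uv/c²).
u' = (-0.683 − 0.879) / (1 − (-0.683)(0.879)) = -1.5620/1.6004 = -0.9760.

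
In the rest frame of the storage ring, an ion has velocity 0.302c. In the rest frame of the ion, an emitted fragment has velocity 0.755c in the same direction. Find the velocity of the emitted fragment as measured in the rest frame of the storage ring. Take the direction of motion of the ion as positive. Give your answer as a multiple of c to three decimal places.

With v = 0.302 and u' = 0.755 (in units of c),
u = (u' + v)/(1 + u'v/c²):
u = (0.755 + 0.302) / (1 + 0.755·0.302) = 1.0570/1.2280 = 0.8607

0.861c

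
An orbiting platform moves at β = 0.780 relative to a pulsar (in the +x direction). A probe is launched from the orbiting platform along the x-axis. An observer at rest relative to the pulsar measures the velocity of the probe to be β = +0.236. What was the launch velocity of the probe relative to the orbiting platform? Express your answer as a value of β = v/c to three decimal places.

Invert the composition law: u' = (u − v)/(1 − uv/c²).
u' = (0.236 − 0.780) / (1 − (0.236)(0.780)) = -0.5440/0.8159 = -0.6667.

β = -0.667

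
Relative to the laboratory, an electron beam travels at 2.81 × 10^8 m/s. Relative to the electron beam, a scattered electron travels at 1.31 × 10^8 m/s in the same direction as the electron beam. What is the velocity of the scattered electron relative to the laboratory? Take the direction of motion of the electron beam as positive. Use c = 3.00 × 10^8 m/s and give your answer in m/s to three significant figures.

In units of c (dividing by 3.00 × 10^8 m/s): v = 0.937, u' = 0.437.
u = (u' + v)/(1 + u'v/c²):
u = (0.437 + 0.937) / (1 + 0.437·0.937) = 1.3733/1.4090 = 0.9747
(Galilean addition would give +1.373c, exceeding c.)
Converting back: u = 0.9747 × 3.00 × 10^8 m/s.

2.92 × 10^8 m/s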